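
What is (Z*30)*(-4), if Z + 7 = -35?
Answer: 5040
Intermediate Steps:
Z = -42 (Z = -7 - 35 = -42)
(Z*30)*(-4) = -42*30*(-4) = -1260*(-4) = 5040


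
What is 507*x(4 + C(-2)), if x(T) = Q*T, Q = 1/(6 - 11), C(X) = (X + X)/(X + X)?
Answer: -507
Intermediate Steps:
C(X) = 1 (C(X) = (2*X)/((2*X)) = (2*X)*(1/(2*X)) = 1)
Q = -⅕ (Q = 1/(-5) = -⅕ ≈ -0.20000)
x(T) = -T/5
507*x(4 + C(-2)) = 507*(-(4 + 1)/5) = 507*(-⅕*5) = 507*(-1) = -507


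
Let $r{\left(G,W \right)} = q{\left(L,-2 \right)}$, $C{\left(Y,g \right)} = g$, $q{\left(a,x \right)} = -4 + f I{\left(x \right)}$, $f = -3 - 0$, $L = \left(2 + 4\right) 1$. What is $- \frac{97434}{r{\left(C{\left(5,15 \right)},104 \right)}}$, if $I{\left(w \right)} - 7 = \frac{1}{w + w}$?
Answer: $\frac{389736}{97} \approx 4017.9$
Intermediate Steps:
$I{\left(w \right)} = 7 + \frac{1}{2 w}$ ($I{\left(w \right)} = 7 + \frac{1}{w + w} = 7 + \frac{1}{2 w}$)
$L = 6$ ($L = 6 \cdot 1 = 6$)
$f = -3$ ($f = -3 + 0 = -3$)
$q{\left(a,x \right)} = -25 - \frac{3}{2 x}$ ($q{\left(a,x \right)} = -4 - 3 \left(7 + \frac{1}{2 x}\right) = -4 - \left(21 + \frac{3}{2 x}\right) = -25 - \frac{3}{2 x}$)
$r{\left(G,W \right)} = - \frac{97}{4}$ ($r{\left(G,W \right)} = -25 - \frac{3}{2 \left(-2\right)} = -25 - - \frac{3}{4} = -25 + \frac{3}{4} = - \frac{97}{4}$)
$- \frac{97434}{r{\left(C{\left(5,15 \right)},104 \right)}} = - \frac{97434}{- \frac{97}{4}} = \left(-97434\right) \left(- \frac{4}{97}\right) = \frac{389736}{97}$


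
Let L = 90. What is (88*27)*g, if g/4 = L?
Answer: 855360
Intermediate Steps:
g = 360 (g = 4*90 = 360)
(88*27)*g = (88*27)*360 = 2376*360 = 855360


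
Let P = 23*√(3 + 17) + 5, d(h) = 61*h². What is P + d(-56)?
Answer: 191301 + 46*√5 ≈ 1.9140e+5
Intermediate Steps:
P = 5 + 46*√5 (P = 23*√20 + 5 = 23*(2*√5) + 5 = 46*√5 + 5 = 5 + 46*√5 ≈ 107.86)
P + d(-56) = (5 + 46*√5) + 61*(-56)² = (5 + 46*√5) + 61*3136 = (5 + 46*√5) + 191296 = 191301 + 46*√5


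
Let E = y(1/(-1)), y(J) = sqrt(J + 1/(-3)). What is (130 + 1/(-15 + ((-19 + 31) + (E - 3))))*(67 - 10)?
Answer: 414447/56 - 57*I*sqrt(3)/56 ≈ 7400.8 - 1.763*I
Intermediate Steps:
y(J) = sqrt(-1/3 + J) (y(J) = sqrt(J - 1/3) = sqrt(-1/3 + J))
E = 2*I*sqrt(3)/3 (E = sqrt(-3 + 9/(-1))/3 = sqrt(-3 + 9*(-1))/3 = sqrt(-3 - 9)/3 = sqrt(-12)/3 = (2*I*sqrt(3))/3 = 2*I*sqrt(3)/3 ≈ 1.1547*I)
(130 + 1/(-15 + ((-19 + 31) + (E - 3))))*(67 - 10) = (130 + 1/(-15 + ((-19 + 31) + (2*I*sqrt(3)/3 - 3))))*(67 - 10) = (130 + 1/(-15 + (12 + (-3 + 2*I*sqrt(3)/3))))*57 = (130 + 1/(-15 + (9 + 2*I*sqrt(3)/3)))*57 = (130 + 1/(-6 + 2*I*sqrt(3)/3))*57 = 7410 + 57/(-6 + 2*I*sqrt(3)/3)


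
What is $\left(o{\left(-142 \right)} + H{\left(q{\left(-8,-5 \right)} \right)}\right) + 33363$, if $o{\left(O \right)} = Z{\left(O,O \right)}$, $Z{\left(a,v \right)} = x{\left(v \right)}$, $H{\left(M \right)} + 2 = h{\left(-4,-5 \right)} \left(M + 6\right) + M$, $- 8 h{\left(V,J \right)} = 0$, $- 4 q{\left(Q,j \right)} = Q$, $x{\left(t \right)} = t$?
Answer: $33221$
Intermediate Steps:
$q{\left(Q,j \right)} = - \frac{Q}{4}$
$h{\left(V,J \right)} = 0$ ($h{\left(V,J \right)} = \left(- \frac{1}{8}\right) 0 = 0$)
$H{\left(M \right)} = -2 + M$ ($H{\left(M \right)} = -2 + \left(0 \left(M + 6\right) + M\right) = -2 + \left(0 \left(6 + M\right) + M\right) = -2 + \left(0 + M\right) = -2 + M$)
$Z{\left(a,v \right)} = v$
$o{\left(O \right)} = O$
$\left(o{\left(-142 \right)} + H{\left(q{\left(-8,-5 \right)} \right)}\right) + 33363 = \left(-142 - 0\right) + 33363 = \left(-142 + \left(-2 + 2\right)\right) + 33363 = \left(-142 + 0\right) + 33363 = -142 + 33363 = 33221$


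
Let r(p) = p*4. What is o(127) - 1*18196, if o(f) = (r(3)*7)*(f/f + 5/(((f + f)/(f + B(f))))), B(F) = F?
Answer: -17692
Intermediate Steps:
r(p) = 4*p
o(f) = 504 (o(f) = ((4*3)*7)*(f/f + 5/(((f + f)/(f + f)))) = (12*7)*(1 + 5/(((2*f)/((2*f))))) = 84*(1 + 5/(((2*f)*(1/(2*f))))) = 84*(1 + 5/1) = 84*(1 + 5*1) = 84*(1 + 5) = 84*6 = 504)
o(127) - 1*18196 = 504 - 1*18196 = 504 - 18196 = -17692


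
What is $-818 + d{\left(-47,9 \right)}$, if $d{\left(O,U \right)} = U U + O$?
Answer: $-784$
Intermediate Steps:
$d{\left(O,U \right)} = O + U^{2}$ ($d{\left(O,U \right)} = U^{2} + O = O + U^{2}$)
$-818 + d{\left(-47,9 \right)} = -818 - \left(47 - 9^{2}\right) = -818 + \left(-47 + 81\right) = -818 + 34 = -784$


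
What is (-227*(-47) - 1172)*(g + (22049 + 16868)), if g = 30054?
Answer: 655017587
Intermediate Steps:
(-227*(-47) - 1172)*(g + (22049 + 16868)) = (-227*(-47) - 1172)*(30054 + (22049 + 16868)) = (10669 - 1172)*(30054 + 38917) = 9497*68971 = 655017587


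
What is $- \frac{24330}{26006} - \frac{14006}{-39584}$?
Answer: $- \frac{149709671}{257355376} \approx -0.58172$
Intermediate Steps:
$- \frac{24330}{26006} - \frac{14006}{-39584} = \left(-24330\right) \frac{1}{26006} - - \frac{7003}{19792} = - \frac{12165}{13003} + \frac{7003}{19792} = - \frac{149709671}{257355376}$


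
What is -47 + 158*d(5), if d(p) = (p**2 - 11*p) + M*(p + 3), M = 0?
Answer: -4787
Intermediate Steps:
d(p) = p**2 - 11*p (d(p) = (p**2 - 11*p) + 0*(p + 3) = (p**2 - 11*p) + 0*(3 + p) = (p**2 - 11*p) + 0 = p**2 - 11*p)
-47 + 158*d(5) = -47 + 158*(5*(-11 + 5)) = -47 + 158*(5*(-6)) = -47 + 158*(-30) = -47 - 4740 = -4787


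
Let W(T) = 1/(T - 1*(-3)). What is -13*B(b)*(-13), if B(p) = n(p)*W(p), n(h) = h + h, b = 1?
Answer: 169/2 ≈ 84.500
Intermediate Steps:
W(T) = 1/(3 + T) (W(T) = 1/(T + 3) = 1/(3 + T))
n(h) = 2*h
B(p) = 2*p/(3 + p) (B(p) = (2*p)/(3 + p) = 2*p/(3 + p))
-13*B(b)*(-13) = -26/(3 + 1)*(-13) = -26/4*(-13) = -13*½*(-13) = -13/2*(-13) = 169/2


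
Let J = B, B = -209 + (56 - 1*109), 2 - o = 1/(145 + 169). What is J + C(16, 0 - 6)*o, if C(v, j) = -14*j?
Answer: -14800/157 ≈ -94.267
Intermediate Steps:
o = 627/314 (o = 2 - 1/(145 + 169) = 2 - 1/314 = 627/314 ≈ 1.9968)
B = -262 (B = -209 + (56 - 109) = -209 - 53 = -262)
J = -262
J + C(16, 0 - 6)*o = -262 - 14*(0 - 6)*(627/314) = -262 - 14*(-6)*(627/314) = -262 + 84*(627/314) = -262 + 26334/157 = -14800/157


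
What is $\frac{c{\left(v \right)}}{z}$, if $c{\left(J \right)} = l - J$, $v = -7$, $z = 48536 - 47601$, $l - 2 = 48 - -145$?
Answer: $\frac{202}{935} \approx 0.21604$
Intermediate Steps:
$l = 195$ ($l = 2 + \left(48 - -145\right) = 2 + \left(48 + 145\right) = 2 + 193 = 195$)
$z = 935$
$c{\left(J \right)} = 195 - J$
$\frac{c{\left(v \right)}}{z} = \frac{195 - -7}{935} = \left(195 + 7\right) \frac{1}{935} = 202 \cdot \frac{1}{935} = \frac{202}{935}$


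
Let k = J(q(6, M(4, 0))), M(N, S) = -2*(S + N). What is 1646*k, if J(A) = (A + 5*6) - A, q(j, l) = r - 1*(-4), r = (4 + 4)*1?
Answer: 49380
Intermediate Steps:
r = 8 (r = 8*1 = 8)
M(N, S) = -2*N - 2*S (M(N, S) = -2*(N + S) = -2*N - 2*S)
q(j, l) = 12 (q(j, l) = 8 - 1*(-4) = 8 + 4 = 12)
J(A) = 30 (J(A) = (A + 30) - A = (30 + A) - A = 30)
k = 30
1646*k = 1646*30 = 49380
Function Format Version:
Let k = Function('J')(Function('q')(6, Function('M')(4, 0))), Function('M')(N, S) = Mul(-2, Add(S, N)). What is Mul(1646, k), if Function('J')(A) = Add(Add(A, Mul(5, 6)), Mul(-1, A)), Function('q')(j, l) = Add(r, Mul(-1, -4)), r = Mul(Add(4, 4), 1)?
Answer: 49380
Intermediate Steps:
r = 8 (r = Mul(8, 1) = 8)
Function('M')(N, S) = Add(Mul(-2, N), Mul(-2, S)) (Function('M')(N, S) = Mul(-2, Add(N, S)) = Add(Mul(-2, N), Mul(-2, S)))
Function('q')(j, l) = 12 (Function('q')(j, l) = Add(8, Mul(-1, -4)) = Add(8, 4) = 12)
Function('J')(A) = 30 (Function('J')(A) = Add(Add(A, 30), Mul(-1, A)) = Add(Add(30, A), Mul(-1, A)) = 30)
k = 30
Mul(1646, k) = Mul(1646, 30) = 49380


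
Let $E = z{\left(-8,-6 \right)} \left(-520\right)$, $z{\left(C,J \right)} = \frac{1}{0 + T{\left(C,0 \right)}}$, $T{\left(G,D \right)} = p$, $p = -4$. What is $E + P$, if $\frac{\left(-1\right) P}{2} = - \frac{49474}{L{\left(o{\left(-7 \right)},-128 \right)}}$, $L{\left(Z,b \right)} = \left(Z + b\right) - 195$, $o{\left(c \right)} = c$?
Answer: $- \frac{28024}{165} \approx -169.84$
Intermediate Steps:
$T{\left(G,D \right)} = -4$
$L{\left(Z,b \right)} = -195 + Z + b$
$z{\left(C,J \right)} = - \frac{1}{4}$ ($z{\left(C,J \right)} = \frac{1}{0 - 4} = \frac{1}{-4} = - \frac{1}{4}$)
$E = 130$ ($E = \left(- \frac{1}{4}\right) \left(-520\right) = 130$)
$P = - \frac{49474}{165}$ ($P = - 2 \left(- \frac{49474}{-195 - 7 - 128}\right) = - 2 \left(- \frac{49474}{-330}\right) = - 2 \left(\left(-49474\right) \left(- \frac{1}{330}\right)\right) = \left(-2\right) \frac{24737}{165} = - \frac{49474}{165} \approx -299.84$)
$E + P = 130 - \frac{49474}{165} = - \frac{28024}{165}$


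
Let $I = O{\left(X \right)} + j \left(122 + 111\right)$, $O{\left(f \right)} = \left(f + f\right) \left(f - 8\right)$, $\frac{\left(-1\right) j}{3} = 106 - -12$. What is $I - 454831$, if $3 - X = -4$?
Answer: $-537327$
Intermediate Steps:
$X = 7$ ($X = 3 - -4 = 3 + 4 = 7$)
$j = -354$ ($j = - 3 \left(106 - -12\right) = - 3 \left(106 + 12\right) = \left(-3\right) 118 = -354$)
$O{\left(f \right)} = 2 f \left(-8 + f\right)$
$I = -82496$ ($I = 2 \cdot 7 \left(-8 + 7\right) - 354 \left(122 + 111\right) = 2 \cdot 7 \left(-1\right) - 82482 = -14 - 82482 = -82496$)
$I - 454831 = -82496 - 454831 = -537327$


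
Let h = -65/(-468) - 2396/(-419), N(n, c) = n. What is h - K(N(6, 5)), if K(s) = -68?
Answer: 1114063/15084 ≈ 73.857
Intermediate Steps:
h = 88351/15084 (h = -65*(-1/468) - 2396*(-1/419) = 5/36 + 2396/419 = 88351/15084 ≈ 5.8573)
h - K(N(6, 5)) = 88351/15084 - 1*(-68) = 88351/15084 + 68 = 1114063/15084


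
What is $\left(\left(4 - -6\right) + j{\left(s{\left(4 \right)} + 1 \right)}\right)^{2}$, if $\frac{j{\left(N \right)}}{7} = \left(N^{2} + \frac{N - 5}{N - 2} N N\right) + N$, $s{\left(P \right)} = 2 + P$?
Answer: $\frac{7268416}{25} \approx 2.9074 \cdot 10^{5}$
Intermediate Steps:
$j{\left(N \right)} = 7 N + 7 N^{2} + \frac{7 N^{2} \left(-5 + N\right)}{-2 + N}$ ($j{\left(N \right)} = 7 \left(\left(N^{2} + \frac{N - 5}{N - 2} N N\right) + N\right) = 7 \left(\left(N^{2} + \frac{-5 + N}{-2 + N} N N\right) + N\right) = 7 \left(\left(N^{2} + \frac{N \left(-5 + N\right)}{-2 + N} N\right) + N\right) = 7 \left(\left(N^{2} + \frac{N^{2} \left(-5 + N\right)}{-2 + N}\right) + N\right) = 7 \left(N + N^{2} + \frac{N^{2} \left(-5 + N\right)}{-2 + N}\right) = 7 N + 7 N^{2} + \frac{7 N^{2} \left(-5 + N\right)}{-2 + N}$)
$\left(\left(4 - -6\right) + j{\left(s{\left(4 \right)} + 1 \right)}\right)^{2} = \left(\left(4 - -6\right) + \frac{14 \left(\left(2 + 4\right) + 1\right) \left(-1 + \left(\left(2 + 4\right) + 1\right)^{2} - 3 \left(\left(2 + 4\right) + 1\right)\right)}{-2 + \left(\left(2 + 4\right) + 1\right)}\right)^{2} = \left(\left(4 + 6\right) + \frac{14 \left(6 + 1\right) \left(-1 + \left(6 + 1\right)^{2} - 3 \left(6 + 1\right)\right)}{-2 + \left(6 + 1\right)}\right)^{2} = \left(10 + 14 \cdot 7 \frac{1}{-2 + 7} \left(-1 + 7^{2} - 21\right)\right)^{2} = \left(10 + 14 \cdot 7 \cdot \frac{1}{5} \left(-1 + 49 - 21\right)\right)^{2} = \left(10 + 14 \cdot 7 \cdot \frac{1}{5} \cdot 27\right)^{2} = \left(10 + \frac{2646}{5}\right)^{2} = \left(\frac{2696}{5}\right)^{2} = \frac{7268416}{25}$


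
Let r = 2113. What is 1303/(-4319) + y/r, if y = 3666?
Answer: 13080215/9126047 ≈ 1.4333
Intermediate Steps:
1303/(-4319) + y/r = 1303/(-4319) + 3666/2113 = 1303*(-1/4319) + 3666*(1/2113) = -1303/4319 + 3666/2113 = 13080215/9126047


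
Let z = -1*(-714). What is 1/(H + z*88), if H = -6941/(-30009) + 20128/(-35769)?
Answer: 357797307/22481001810583 ≈ 1.5916e-5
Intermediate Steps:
z = 714
H = -118582841/357797307 (H = -6941*(-1/30009) + 20128*(-1/35769) = 6941/30009 - 20128/35769 = -118582841/357797307 ≈ -0.33142)
1/(H + z*88) = 1/(-118582841/357797307 + 714*88) = 1/(-118582841/357797307 + 62832) = 1/(22481001810583/357797307) = 357797307/22481001810583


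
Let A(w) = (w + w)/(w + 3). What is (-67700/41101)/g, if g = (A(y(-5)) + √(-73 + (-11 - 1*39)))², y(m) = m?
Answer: 33850*I/(41101*(5*√123 + 49*I)) ≈ 0.0073695 + 0.00834*I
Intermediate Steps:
A(w) = 2*w/(3 + w) (A(w) = (2*w)/(3 + w) = 2*w/(3 + w))
g = (5 + I*√123)² (g = (2*(-5)/(3 - 5) + √(-73 + (-11 - 1*39)))² = (2*(-5)/(-2) + √(-73 + (-11 - 39)))² = (2*(-5)*(-½) + √(-73 - 50))² = (5 + √(-123))² = (5 + I*√123)² ≈ -98.0 + 110.91*I)
(-67700/41101)/g = (-67700/41101)/(-98 + 10*I*√123) = (-67700*1/41101)/(-98 + 10*I*√123) = -67700/(41101*(-98 + 10*I*√123))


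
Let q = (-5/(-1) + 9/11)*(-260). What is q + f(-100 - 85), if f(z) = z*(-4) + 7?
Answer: -8423/11 ≈ -765.73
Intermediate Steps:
f(z) = 7 - 4*z (f(z) = -4*z + 7 = 7 - 4*z)
q = -16640/11 (q = (-5*(-1) + 9*(1/11))*(-260) = (5 + 9/11)*(-260) = (64/11)*(-260) = -16640/11 ≈ -1512.7)
q + f(-100 - 85) = -16640/11 + (7 - 4*(-100 - 85)) = -16640/11 + (7 - 4*(-185)) = -16640/11 + (7 + 740) = -16640/11 + 747 = -8423/11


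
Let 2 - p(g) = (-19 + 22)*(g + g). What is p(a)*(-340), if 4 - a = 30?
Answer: -53720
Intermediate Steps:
a = -26 (a = 4 - 1*30 = 4 - 30 = -26)
p(g) = 2 - 6*g (p(g) = 2 - (-19 + 22)*(g + g) = 2 - 3*2*g = 2 - 6*g)
p(a)*(-340) = (2 - 6*(-26))*(-340) = (2 + 156)*(-340) = 158*(-340) = -53720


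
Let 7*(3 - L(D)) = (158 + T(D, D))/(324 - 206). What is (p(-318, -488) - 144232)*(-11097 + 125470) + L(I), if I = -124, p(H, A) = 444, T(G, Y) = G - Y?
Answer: -6791977012452/413 ≈ -1.6445e+10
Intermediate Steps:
L(D) = 1160/413 (L(D) = 3 - (158 + (D - D))/(7*(324 - 206)) = 3 - (158 + 0)/(7*118) = 3 - 158/(7*118) = 3 - ⅐*79/59 = 3 - 79/413 = 1160/413)
(p(-318, -488) - 144232)*(-11097 + 125470) + L(I) = (444 - 144232)*(-11097 + 125470) + 1160/413 = -143788*114373 + 1160/413 = -16445464924 + 1160/413 = -6791977012452/413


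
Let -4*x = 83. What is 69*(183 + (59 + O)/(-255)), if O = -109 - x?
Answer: 4295871/340 ≈ 12635.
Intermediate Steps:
x = -83/4 (x = -¼*83 = -83/4 ≈ -20.750)
O = -353/4 (O = -109 - 1*(-83/4) = -109 + 83/4 = -353/4 ≈ -88.250)
69*(183 + (59 + O)/(-255)) = 69*(183 + (59 - 353/4)/(-255)) = 69*(183 - 117/4*(-1/255)) = 69*(183 + 39/340) = 69*(62259/340) = 4295871/340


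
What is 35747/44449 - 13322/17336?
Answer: 13780207/385283932 ≈ 0.035766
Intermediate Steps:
35747/44449 - 13322/17336 = 35747*(1/44449) - 13322*1/17336 = 35747/44449 - 6661/8668 = 13780207/385283932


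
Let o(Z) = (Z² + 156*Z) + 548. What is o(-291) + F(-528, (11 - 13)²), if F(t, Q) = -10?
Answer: 39823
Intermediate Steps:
o(Z) = 548 + Z² + 156*Z
o(-291) + F(-528, (11 - 13)²) = (548 + (-291)² + 156*(-291)) - 10 = (548 + 84681 - 45396) - 10 = 39833 - 10 = 39823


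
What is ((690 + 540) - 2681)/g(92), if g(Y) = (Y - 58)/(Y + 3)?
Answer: -137845/34 ≈ -4054.3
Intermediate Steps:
g(Y) = (-58 + Y)/(3 + Y)
((690 + 540) - 2681)/g(92) = ((690 + 540) - 2681)/(((-58 + 92)/(3 + 92))) = (1230 - 2681)/((34/95)) = -1451/((1/95)*34) = -1451/34/95 = -1451*95/34 = -137845/34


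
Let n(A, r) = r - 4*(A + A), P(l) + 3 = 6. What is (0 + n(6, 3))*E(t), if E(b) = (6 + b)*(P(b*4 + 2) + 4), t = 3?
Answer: -2835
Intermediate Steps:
P(l) = 3 (P(l) = -3 + 6 = 3)
E(b) = 42 + 7*b (E(b) = (6 + b)*(3 + 4) = (6 + b)*7 = 42 + 7*b)
n(A, r) = r - 8*A
(0 + n(6, 3))*E(t) = (0 + (3 - 8*6))*(42 + 7*3) = (0 + (3 - 48))*(42 + 21) = (0 - 45)*63 = -45*63 = -2835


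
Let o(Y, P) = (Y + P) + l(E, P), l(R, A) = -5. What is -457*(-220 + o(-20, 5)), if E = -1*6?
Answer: 109680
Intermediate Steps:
E = -6
o(Y, P) = -5 + P + Y (o(Y, P) = (Y + P) - 5 = (P + Y) - 5 = -5 + P + Y)
-457*(-220 + o(-20, 5)) = -457*(-220 + (-5 + 5 - 20)) = -457*(-220 - 20) = -457*(-240) = 109680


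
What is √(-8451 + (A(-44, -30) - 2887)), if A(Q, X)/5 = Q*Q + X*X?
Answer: 7*√58 ≈ 53.310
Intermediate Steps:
A(Q, X) = 5*Q² + 5*X² (A(Q, X) = 5*(Q*Q + X*X) = 5*(Q² + X²) = 5*Q² + 5*X²)
√(-8451 + (A(-44, -30) - 2887)) = √(-8451 + ((5*(-44)² + 5*(-30)²) - 2887)) = √(-8451 + ((5*1936 + 5*900) - 2887)) = √(-8451 + ((9680 + 4500) - 2887)) = √(-8451 + (14180 - 2887)) = √(-8451 + 11293) = √2842 = 7*√58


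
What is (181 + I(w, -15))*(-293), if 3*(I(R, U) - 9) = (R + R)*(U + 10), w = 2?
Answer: -161150/3 ≈ -53717.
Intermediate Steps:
I(R, U) = 9 + 2*R*(10 + U)/3 (I(R, U) = 9 + ((R + R)*(U + 10))/3 = 9 + ((2*R)*(10 + U))/3 = 9 + (2*R*(10 + U))/3 = 9 + 2*R*(10 + U)/3)
(181 + I(w, -15))*(-293) = (181 + (9 + (20/3)*2 + (2/3)*2*(-15)))*(-293) = (181 + (9 + 40/3 - 20))*(-293) = (181 + 7/3)*(-293) = (550/3)*(-293) = -161150/3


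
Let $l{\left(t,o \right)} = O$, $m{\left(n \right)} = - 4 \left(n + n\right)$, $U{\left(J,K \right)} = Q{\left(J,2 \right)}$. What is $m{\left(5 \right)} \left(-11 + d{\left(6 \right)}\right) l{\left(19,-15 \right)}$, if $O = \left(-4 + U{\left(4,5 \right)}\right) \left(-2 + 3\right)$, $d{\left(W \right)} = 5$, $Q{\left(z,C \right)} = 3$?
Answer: $-240$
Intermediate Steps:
$U{\left(J,K \right)} = 3$
$m{\left(n \right)} = - 8 n$ ($m{\left(n \right)} = - 4 \cdot 2 n = - 8 n$)
$O = -1$ ($O = \left(-4 + 3\right) \left(-2 + 3\right) = \left(-1\right) 1 = -1$)
$l{\left(t,o \right)} = -1$
$m{\left(5 \right)} \left(-11 + d{\left(6 \right)}\right) l{\left(19,-15 \right)} = \left(-8\right) 5 \left(-11 + 5\right) \left(-1\right) = \left(-40\right) \left(-6\right) \left(-1\right) = 240 \left(-1\right) = -240$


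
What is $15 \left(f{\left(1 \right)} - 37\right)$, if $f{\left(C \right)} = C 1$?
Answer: $-540$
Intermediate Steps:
$f{\left(C \right)} = C$
$15 \left(f{\left(1 \right)} - 37\right) = 15 \left(1 - 37\right) = 15 \left(-36\right) = -540$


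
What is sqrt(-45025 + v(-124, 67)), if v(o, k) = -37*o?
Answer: 3*I*sqrt(4493) ≈ 201.09*I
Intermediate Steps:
sqrt(-45025 + v(-124, 67)) = sqrt(-45025 - 37*(-124)) = sqrt(-45025 + 4588) = sqrt(-40437) = 3*I*sqrt(4493)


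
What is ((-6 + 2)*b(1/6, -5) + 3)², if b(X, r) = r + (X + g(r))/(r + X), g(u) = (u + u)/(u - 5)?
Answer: 483025/841 ≈ 574.35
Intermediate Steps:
g(u) = 2*u/(-5 + u) (g(u) = (2*u)/(-5 + u) = 2*u/(-5 + u))
b(X, r) = r + (X + 2*r/(-5 + r))/(X + r) (b(X, r) = r + (X + 2*r/(-5 + r))/(r + X) = r + (X + 2*r/(-5 + r))/(X + r))
((-6 + 2)*b(1/6, -5) + 3)² = ((-6 + 2)*((2*(-5) + (-5 - 5)*(1/6 + (-5)² + (1/6)*(-5)))/((-5 - 5)*(1/6 - 5))) + 3)² = (-4*(-10 - 10*(1*(⅙) + 25 + (1*(⅙))*(-5)))/((-10)*(1*(⅙) - 5)) + 3)² = (-(-2)*(-10 - 10*(⅙ + 25 + (⅙)*(-5)))/(5*(⅙ - 5)) + 3)² = (-(-2)*(-10 - 10*(⅙ + 25 - ⅚))/(5*(-29/6)) + 3)² = (-(-2)*(-6)*(-10 - 10*73/3)/(5*29) + 3)² = (-(-2)*(-6)*(-10 - 730/3)/(5*29) + 3)² = (-(-2)*(-6)*(-760)/(5*29*3) + 3)² = (-4*(-152/29) + 3)² = (608/29 + 3)² = (695/29)² = 483025/841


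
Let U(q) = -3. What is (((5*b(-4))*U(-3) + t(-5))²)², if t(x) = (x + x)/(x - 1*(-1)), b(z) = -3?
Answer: 81450625/16 ≈ 5.0907e+6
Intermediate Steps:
t(x) = 2*x/(1 + x) (t(x) = (2*x)/(x + 1) = (2*x)/(1 + x) = 2*x/(1 + x))
(((5*b(-4))*U(-3) + t(-5))²)² = (((5*(-3))*(-3) + 2*(-5)/(1 - 5))²)² = ((-15*(-3) + 2*(-5)/(-4))²)² = ((45 + 2*(-5)*(-¼))²)² = ((45 + 5/2)²)² = ((95/2)²)² = (9025/4)² = 81450625/16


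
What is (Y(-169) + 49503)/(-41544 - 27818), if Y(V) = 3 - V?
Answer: -49675/69362 ≈ -0.71617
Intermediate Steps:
(Y(-169) + 49503)/(-41544 - 27818) = ((3 - 1*(-169)) + 49503)/(-41544 - 27818) = ((3 + 169) + 49503)/(-69362) = (172 + 49503)*(-1/69362) = 49675*(-1/69362) = -49675/69362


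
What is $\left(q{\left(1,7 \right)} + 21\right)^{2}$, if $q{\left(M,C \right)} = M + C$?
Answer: $841$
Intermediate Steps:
$q{\left(M,C \right)} = C + M$
$\left(q{\left(1,7 \right)} + 21\right)^{2} = \left(\left(7 + 1\right) + 21\right)^{2} = \left(8 + 21\right)^{2} = 29^{2} = 841$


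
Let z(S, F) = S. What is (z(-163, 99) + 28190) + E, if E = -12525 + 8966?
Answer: 24468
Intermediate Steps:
E = -3559
(z(-163, 99) + 28190) + E = (-163 + 28190) - 3559 = 28027 - 3559 = 24468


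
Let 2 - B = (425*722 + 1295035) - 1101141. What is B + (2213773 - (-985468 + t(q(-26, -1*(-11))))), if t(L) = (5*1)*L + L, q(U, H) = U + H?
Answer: 2698589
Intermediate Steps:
q(U, H) = H + U
t(L) = 6*L (t(L) = 5*L + L = 6*L)
B = -500742 (B = 2 - ((425*722 + 1295035) - 1101141) = 2 - ((306850 + 1295035) - 1101141) = 2 - (1601885 - 1101141) = 2 - 1*500744 = 2 - 500744 = -500742)
B + (2213773 - (-985468 + t(q(-26, -1*(-11))))) = -500742 + (2213773 - (-985468 + 6*(-1*(-11) - 26))) = -500742 + (2213773 - (-985468 + 6*(11 - 26))) = -500742 + (2213773 - (-985468 + 6*(-15))) = -500742 + (2213773 - (-985468 - 90)) = -500742 + (2213773 - 1*(-985558)) = -500742 + (2213773 + 985558) = -500742 + 3199331 = 2698589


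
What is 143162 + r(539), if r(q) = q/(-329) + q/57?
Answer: 383551942/2679 ≈ 1.4317e+5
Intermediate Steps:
r(q) = 272*q/18753 (r(q) = q*(-1/329) + q*(1/57) = -q/329 + q/57 = 272*q/18753)
143162 + r(539) = 143162 + (272/18753)*539 = 143162 + 20944/2679 = 383551942/2679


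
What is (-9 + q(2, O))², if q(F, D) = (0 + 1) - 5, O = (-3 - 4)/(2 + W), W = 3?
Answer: 169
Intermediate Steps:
O = -7/5 (O = (-3 - 4)/(2 + 3) = -7/5 ≈ -1.4000)
q(F, D) = -4 (q(F, D) = 1 - 5 = -4)
(-9 + q(2, O))² = (-9 - 4)² = (-13)² = 169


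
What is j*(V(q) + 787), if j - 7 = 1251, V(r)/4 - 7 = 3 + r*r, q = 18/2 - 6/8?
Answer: 2765713/2 ≈ 1.3829e+6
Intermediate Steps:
q = 33/4 (q = 18*(1/2) - 6*1/8 = 9 - 3/4 = 33/4 ≈ 8.2500)
V(r) = 40 + 4*r**2 (V(r) = 28 + 4*(3 + r*r) = 28 + 4*(3 + r**2) = 28 + (12 + 4*r**2) = 40 + 4*r**2)
j = 1258 (j = 7 + 1251 = 1258)
j*(V(q) + 787) = 1258*((40 + 4*(33/4)**2) + 787) = 1258*((40 + 4*(1089/16)) + 787) = 1258*((40 + 1089/4) + 787) = 1258*(1249/4 + 787) = 1258*(4397/4) = 2765713/2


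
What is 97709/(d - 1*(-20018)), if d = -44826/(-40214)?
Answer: 1964634863/402524339 ≈ 4.8808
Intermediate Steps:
d = 22413/20107 (d = -44826*(-1/40214) = 22413/20107 ≈ 1.1147)
97709/(d - 1*(-20018)) = 97709/(22413/20107 - 1*(-20018)) = 97709/(22413/20107 + 20018) = 97709/(402524339/20107) = 97709*(20107/402524339) = 1964634863/402524339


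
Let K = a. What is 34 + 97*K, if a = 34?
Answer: 3332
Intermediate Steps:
K = 34
34 + 97*K = 34 + 97*34 = 34 + 3298 = 3332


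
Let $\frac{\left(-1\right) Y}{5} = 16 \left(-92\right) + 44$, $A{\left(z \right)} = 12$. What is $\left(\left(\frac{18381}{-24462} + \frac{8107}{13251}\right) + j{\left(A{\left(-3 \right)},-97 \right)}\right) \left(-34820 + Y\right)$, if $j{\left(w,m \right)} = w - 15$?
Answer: $\frac{1564982732080}{18008109} \approx 86904.0$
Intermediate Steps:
$j{\left(w,m \right)} = -15 + w$ ($j{\left(w,m \right)} = w - 15 = -15 + w$)
$Y = 7140$ ($Y = - 5 \left(16 \left(-92\right) + 44\right) = - 5 \left(-1472 + 44\right) = \left(-5\right) \left(-1428\right) = 7140$)
$\left(\left(\frac{18381}{-24462} + \frac{8107}{13251}\right) + j{\left(A{\left(-3 \right)},-97 \right)}\right) \left(-34820 + Y\right) = \left(\left(\frac{18381}{-24462} + \frac{8107}{13251}\right) + \left(-15 + 12\right)\right) \left(-34820 + 7140\right) = \left(\left(18381 \left(- \frac{1}{24462}\right) + 8107 \cdot \frac{1}{13251}\right) - 3\right) \left(-27680\right) = \left(\left(- \frac{6127}{8154} + \frac{8107}{13251}\right) - 3\right) \left(-27680\right) = \left(- \frac{5028133}{36016218} - 3\right) \left(-27680\right) = \left(- \frac{113076787}{36016218}\right) \left(-27680\right) = \frac{1564982732080}{18008109}$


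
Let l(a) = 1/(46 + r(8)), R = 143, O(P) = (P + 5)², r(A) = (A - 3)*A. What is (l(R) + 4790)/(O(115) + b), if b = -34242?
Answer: -411941/1706412 ≈ -0.24141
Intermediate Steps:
r(A) = A*(-3 + A) (r(A) = (-3 + A)*A = A*(-3 + A))
O(P) = (5 + P)²
l(a) = 1/86 (l(a) = 1/(46 + 8*(-3 + 8)) = 1/(46 + 8*5) = 1/(46 + 40) = 1/86)
(l(R) + 4790)/(O(115) + b) = (1/86 + 4790)/((5 + 115)² - 34242) = 411941/(86*(120² - 34242)) = 411941/(86*(14400 - 34242)) = (411941/86)/(-19842) = (411941/86)*(-1/19842) = -411941/1706412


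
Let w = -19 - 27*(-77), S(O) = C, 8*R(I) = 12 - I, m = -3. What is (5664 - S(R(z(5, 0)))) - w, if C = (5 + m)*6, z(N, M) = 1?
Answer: 3592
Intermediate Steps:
R(I) = 3/2 - I/8 (R(I) = (12 - I)/8 = 3/2 - I/8)
C = 12 (C = (5 - 3)*6 = 2*6 = 12)
S(O) = 12
w = 2060 (w = -19 + 2079 = 2060)
(5664 - S(R(z(5, 0)))) - w = (5664 - 1*12) - 1*2060 = (5664 - 12) - 2060 = 5652 - 2060 = 3592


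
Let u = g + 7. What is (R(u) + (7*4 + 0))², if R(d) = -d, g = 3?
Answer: 324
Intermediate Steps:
u = 10 (u = 3 + 7 = 10)
(R(u) + (7*4 + 0))² = (-1*10 + (7*4 + 0))² = (-10 + (28 + 0))² = (-10 + 28)² = 18² = 324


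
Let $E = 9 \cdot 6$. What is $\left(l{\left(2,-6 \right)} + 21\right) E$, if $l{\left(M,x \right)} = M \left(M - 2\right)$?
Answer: $1134$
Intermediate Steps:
$l{\left(M,x \right)} = M \left(-2 + M\right)$
$E = 54$
$\left(l{\left(2,-6 \right)} + 21\right) E = \left(2 \left(-2 + 2\right) + 21\right) 54 = \left(2 \cdot 0 + 21\right) 54 = \left(0 + 21\right) 54 = 21 \cdot 54 = 1134$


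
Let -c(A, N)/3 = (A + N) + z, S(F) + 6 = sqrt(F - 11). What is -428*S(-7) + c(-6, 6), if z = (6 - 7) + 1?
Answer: 2568 - 1284*I*sqrt(2) ≈ 2568.0 - 1815.8*I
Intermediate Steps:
z = 0 (z = -1 + 1 = 0)
S(F) = -6 + sqrt(-11 + F) (S(F) = -6 + sqrt(F - 11) = -6 + sqrt(-11 + F))
c(A, N) = -3*A - 3*N (c(A, N) = -3*((A + N) + 0) = -3*(A + N) = -3*A - 3*N)
-428*S(-7) + c(-6, 6) = -428*(-6 + sqrt(-11 - 7)) + (-3*(-6) - 3*6) = -428*(-6 + sqrt(-18)) + (18 - 18) = -428*(-6 + 3*I*sqrt(2)) + 0 = (2568 - 1284*I*sqrt(2)) + 0 = 2568 - 1284*I*sqrt(2)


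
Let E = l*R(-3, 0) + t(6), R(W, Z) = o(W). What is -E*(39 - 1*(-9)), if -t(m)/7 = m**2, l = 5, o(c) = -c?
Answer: 11376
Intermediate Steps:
R(W, Z) = -W
t(m) = -7*m**2
E = -237 (E = 5*(-1*(-3)) - 7*6**2 = 5*3 - 7*36 = 15 - 252 = -237)
-E*(39 - 1*(-9)) = -(-237)*(39 - 1*(-9)) = -(-237)*(39 + 9) = -(-237)*48 = -1*(-11376) = 11376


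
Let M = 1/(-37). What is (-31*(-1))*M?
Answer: -31/37 ≈ -0.83784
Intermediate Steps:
M = -1/37 ≈ -0.027027
(-31*(-1))*M = -31*(-1)*(-1/37) = 31*(-1/37) = -31/37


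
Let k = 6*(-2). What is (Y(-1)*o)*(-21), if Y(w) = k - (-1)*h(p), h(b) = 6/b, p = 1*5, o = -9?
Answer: -10206/5 ≈ -2041.2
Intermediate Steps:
p = 5
k = -12
Y(w) = -54/5 (Y(w) = -12 - (-1)*6/5 = -12 - 1*(-6/5) = -12 + 6/5 = -54/5)
(Y(-1)*o)*(-21) = -54/5*(-9)*(-21) = (486/5)*(-21) = -10206/5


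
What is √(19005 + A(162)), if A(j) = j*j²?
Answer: √4270533 ≈ 2066.5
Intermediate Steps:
A(j) = j³
√(19005 + A(162)) = √(19005 + 162³) = √(19005 + 4251528) = √4270533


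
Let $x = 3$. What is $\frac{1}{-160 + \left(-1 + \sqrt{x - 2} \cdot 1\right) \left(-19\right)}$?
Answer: $- \frac{1}{160} \approx -0.00625$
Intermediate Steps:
$\frac{1}{-160 + \left(-1 + \sqrt{x - 2} \cdot 1\right) \left(-19\right)} = \frac{1}{-160 + \left(-1 + \sqrt{3 - 2} \cdot 1\right) \left(-19\right)} = \frac{1}{-160 + \left(-1 + \sqrt{1} \cdot 1\right) \left(-19\right)} = \frac{1}{-160 + \left(-1 + 1 \cdot 1\right) \left(-19\right)} = \frac{1}{-160 + \left(-1 + 1\right) \left(-19\right)} = \frac{1}{-160 + 0 \left(-19\right)} = \frac{1}{-160 + 0} = \frac{1}{-160} = - \frac{1}{160}$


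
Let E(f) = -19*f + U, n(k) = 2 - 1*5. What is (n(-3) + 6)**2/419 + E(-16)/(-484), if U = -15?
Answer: -116735/202796 ≈ -0.57563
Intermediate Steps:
n(k) = -3 (n(k) = 2 - 5 = -3)
E(f) = -15 - 19*f (E(f) = -19*f - 15 = -15 - 19*f)
(n(-3) + 6)**2/419 + E(-16)/(-484) = (-3 + 6)**2/419 + (-15 - 19*(-16))/(-484) = 3**2*(1/419) + (-15 + 304)*(-1/484) = 9*(1/419) + 289*(-1/484) = 9/419 - 289/484 = -116735/202796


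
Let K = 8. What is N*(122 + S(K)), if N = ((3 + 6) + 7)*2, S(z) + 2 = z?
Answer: 4096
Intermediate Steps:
S(z) = -2 + z
N = 32 (N = (9 + 7)*2 = 16*2 = 32)
N*(122 + S(K)) = 32*(122 + (-2 + 8)) = 32*(122 + 6) = 32*128 = 4096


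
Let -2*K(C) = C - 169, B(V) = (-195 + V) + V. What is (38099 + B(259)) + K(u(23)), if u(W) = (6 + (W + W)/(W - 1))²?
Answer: 4655326/121 ≈ 38474.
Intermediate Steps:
B(V) = -195 + 2*V
u(W) = (6 + 2*W/(-1 + W))² (u(W) = (6 + (2*W)/(-1 + W))² = (6 + 2*W/(-1 + W))²)
K(C) = 169/2 - C/2 (K(C) = -(C - 169)/2 = -(-169 + C)/2 = 169/2 - C/2)
(38099 + B(259)) + K(u(23)) = (38099 + (-195 + 2*259)) + (169/2 - 2*(-3 + 4*23)²/(-1 + 23)²) = (38099 + (-195 + 518)) + (169/2 - 2*(-3 + 92)²/22²) = (38099 + 323) + (169/2 - 2*89²/484) = 38422 + (169/2 - 2*7921/484) = 38422 + (169/2 - ½*7921/121) = 38422 + (169/2 - 7921/242) = 38422 + 6264/121 = 4655326/121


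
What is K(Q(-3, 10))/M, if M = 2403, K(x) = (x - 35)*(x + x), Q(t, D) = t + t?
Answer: 164/801 ≈ 0.20474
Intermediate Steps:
Q(t, D) = 2*t
K(x) = 2*x*(-35 + x) (K(x) = (-35 + x)*(2*x) = 2*x*(-35 + x))
K(Q(-3, 10))/M = (2*(2*(-3))*(-35 + 2*(-3)))/2403 = (2*(-6)*(-35 - 6))*(1/2403) = (2*(-6)*(-41))*(1/2403) = 492*(1/2403) = 164/801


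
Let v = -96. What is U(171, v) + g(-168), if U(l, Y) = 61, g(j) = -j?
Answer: 229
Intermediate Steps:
U(171, v) + g(-168) = 61 - 1*(-168) = 61 + 168 = 229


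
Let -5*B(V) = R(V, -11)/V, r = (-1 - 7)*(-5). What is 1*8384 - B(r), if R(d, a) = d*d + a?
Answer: 1678389/200 ≈ 8391.9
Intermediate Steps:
R(d, a) = a + d**2 (R(d, a) = d**2 + a = a + d**2)
r = 40 (r = -8*(-5) = 40)
B(V) = -(-11 + V**2)/(5*V)
1*8384 - B(r) = 1*8384 - (11 - 1*40**2)/(5*40) = 8384 - (11 - 1*1600)/(5*40) = 8384 - (11 - 1600)/(5*40) = 8384 - (-1589)/(5*40) = 8384 - 1*(-1589/200) = 8384 + 1589/200 = 1678389/200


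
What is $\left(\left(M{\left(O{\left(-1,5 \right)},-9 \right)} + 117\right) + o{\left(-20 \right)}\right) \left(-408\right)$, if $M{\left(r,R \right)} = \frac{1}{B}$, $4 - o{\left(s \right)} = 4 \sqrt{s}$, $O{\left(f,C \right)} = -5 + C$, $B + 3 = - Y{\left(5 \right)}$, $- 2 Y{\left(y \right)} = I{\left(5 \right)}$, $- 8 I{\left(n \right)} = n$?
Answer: $- \frac{2609976}{53} + 3264 i \sqrt{5} \approx -49245.0 + 7298.5 i$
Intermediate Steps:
$I{\left(n \right)} = - \frac{n}{8}$
$Y{\left(y \right)} = \frac{5}{16}$ ($Y{\left(y \right)} = - \frac{\left(- \frac{1}{8}\right) 5}{2} = \left(- \frac{1}{2}\right) \left(- \frac{5}{8}\right) = \frac{5}{16}$)
$B = - \frac{53}{16}$ ($B = -3 - \frac{5}{16} = - \frac{53}{16} \approx -3.3125$)
$o{\left(s \right)} = 4 - 4 \sqrt{s}$
$M{\left(r,R \right)} = - \frac{16}{53}$ ($M{\left(r,R \right)} = \frac{1}{- \frac{53}{16}} = - \frac{16}{53}$)
$\left(\left(M{\left(O{\left(-1,5 \right)},-9 \right)} + 117\right) + o{\left(-20 \right)}\right) \left(-408\right) = \left(\left(- \frac{16}{53} + 117\right) + \left(4 - 4 \sqrt{-20}\right)\right) \left(-408\right) = \left(\frac{6185}{53} + \left(4 - 4 \cdot 2 i \sqrt{5}\right)\right) \left(-408\right) = \left(\frac{6185}{53} + \left(4 - 8 i \sqrt{5}\right)\right) \left(-408\right) = \left(\frac{6397}{53} - 8 i \sqrt{5}\right) \left(-408\right) = - \frac{2609976}{53} + 3264 i \sqrt{5}$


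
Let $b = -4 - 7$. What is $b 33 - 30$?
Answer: $-393$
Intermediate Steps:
$b = -11$ ($b = -4 - 7 = -11$)
$b 33 - 30 = \left(-11\right) 33 - 30 = -363 - 30 = -393$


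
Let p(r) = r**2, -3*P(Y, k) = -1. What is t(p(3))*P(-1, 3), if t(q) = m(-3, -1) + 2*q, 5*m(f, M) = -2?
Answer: 88/15 ≈ 5.8667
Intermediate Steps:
P(Y, k) = 1/3 (P(Y, k) = -1/3*(-1) = 1/3)
m(f, M) = -2/5 (m(f, M) = (1/5)*(-2) = -2/5)
t(q) = -2/5 + 2*q
t(p(3))*P(-1, 3) = (-2/5 + 2*3**2)*(1/3) = (-2/5 + 2*9)*(1/3) = (-2/5 + 18)*(1/3) = (88/5)*(1/3) = 88/15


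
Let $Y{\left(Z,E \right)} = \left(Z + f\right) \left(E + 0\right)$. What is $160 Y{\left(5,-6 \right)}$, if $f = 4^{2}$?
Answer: $-20160$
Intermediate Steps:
$f = 16$
$Y{\left(Z,E \right)} = E \left(16 + Z\right)$ ($Y{\left(Z,E \right)} = \left(Z + 16\right) \left(E + 0\right) = \left(16 + Z\right) E = E \left(16 + Z\right)$)
$160 Y{\left(5,-6 \right)} = 160 \left(- 6 \left(16 + 5\right)\right) = 160 \left(\left(-6\right) 21\right) = 160 \left(-126\right) = -20160$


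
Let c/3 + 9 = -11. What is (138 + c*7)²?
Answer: 79524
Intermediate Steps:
c = -60 (c = -27 + 3*(-11) = -27 - 33 = -60)
(138 + c*7)² = (138 - 60*7)² = (138 - 420)² = (-282)² = 79524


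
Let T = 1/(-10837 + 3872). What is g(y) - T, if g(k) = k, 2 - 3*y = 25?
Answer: -160192/20895 ≈ -7.6665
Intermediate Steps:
y = -23/3 (y = ⅔ - ⅓*25 = ⅔ - 25/3 = -23/3 ≈ -7.6667)
T = -1/6965 (T = 1/(-6965) = -1/6965 ≈ -0.00014358)
g(y) - T = -23/3 - 1*(-1/6965) = -23/3 + 1/6965 = -160192/20895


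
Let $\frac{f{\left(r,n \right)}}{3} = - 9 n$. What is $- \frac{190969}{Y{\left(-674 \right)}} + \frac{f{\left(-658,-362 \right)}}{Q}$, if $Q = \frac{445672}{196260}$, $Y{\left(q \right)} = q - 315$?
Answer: $\frac{10773119992}{2395487} \approx 4497.3$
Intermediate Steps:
$f{\left(r,n \right)} = - 27 n$ ($f{\left(r,n \right)} = 3 \left(- 9 n\right) = - 27 n$)
$Y{\left(q \right)} = -315 + q$ ($Y{\left(q \right)} = q - 315 = -315 + q$)
$Q = \frac{111418}{49065}$ ($Q = 445672 \cdot \frac{1}{196260} = \frac{111418}{49065} \approx 2.2708$)
$- \frac{190969}{Y{\left(-674 \right)}} + \frac{f{\left(-658,-362 \right)}}{Q} = - \frac{190969}{-315 - 674} + \frac{\left(-27\right) \left(-362\right)}{\frac{111418}{49065}} = - \frac{190969}{-989} + 9774 \cdot \frac{49065}{111418} = \left(-190969\right) \left(- \frac{1}{989}\right) + \frac{239780655}{55709} = \frac{8303}{43} + \frac{239780655}{55709} = \frac{10773119992}{2395487}$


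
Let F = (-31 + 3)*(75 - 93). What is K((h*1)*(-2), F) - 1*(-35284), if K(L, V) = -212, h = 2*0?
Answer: 35072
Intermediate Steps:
h = 0
F = 504 (F = -28*(-18) = 504)
K((h*1)*(-2), F) - 1*(-35284) = -212 - 1*(-35284) = -212 + 35284 = 35072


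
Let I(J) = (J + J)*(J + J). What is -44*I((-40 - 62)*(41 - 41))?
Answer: 0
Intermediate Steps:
I(J) = 4*J² (I(J) = (2*J)*(2*J) = 4*J²)
-44*I((-40 - 62)*(41 - 41)) = -176*((-40 - 62)*(41 - 41))² = -176*(-102*0)² = -176*0² = -176*0 = -44*0 = 0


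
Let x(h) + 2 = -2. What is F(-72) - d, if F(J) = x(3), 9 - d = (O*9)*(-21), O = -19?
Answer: 3578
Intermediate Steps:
d = -3582 (d = 9 - (-19*9)*(-21) = 9 - (-171)*(-21) = 9 - 1*3591 = 9 - 3591 = -3582)
x(h) = -4 (x(h) = -2 - 2 = -4)
F(J) = -4
F(-72) - d = -4 - 1*(-3582) = -4 + 3582 = 3578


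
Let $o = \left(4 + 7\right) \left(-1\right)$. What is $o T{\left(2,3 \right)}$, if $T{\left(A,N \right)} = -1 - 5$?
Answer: $66$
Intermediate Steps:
$o = -11$ ($o = 11 \left(-1\right) = -11$)
$T{\left(A,N \right)} = -6$
$o T{\left(2,3 \right)} = \left(-11\right) \left(-6\right) = 66$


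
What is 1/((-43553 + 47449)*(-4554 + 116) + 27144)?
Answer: -1/17263304 ≈ -5.7926e-8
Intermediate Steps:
1/((-43553 + 47449)*(-4554 + 116) + 27144) = 1/(3896*(-4438) + 27144) = 1/(-17290448 + 27144) = 1/(-17263304) = -1/17263304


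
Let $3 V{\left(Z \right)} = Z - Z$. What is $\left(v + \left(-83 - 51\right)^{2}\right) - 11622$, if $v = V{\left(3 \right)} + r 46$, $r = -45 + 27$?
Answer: $5506$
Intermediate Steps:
$r = -18$
$V{\left(Z \right)} = 0$ ($V{\left(Z \right)} = \frac{Z - Z}{3} = \frac{1}{3} \cdot 0 = 0$)
$v = -828$ ($v = 0 - 828 = -828$)
$\left(v + \left(-83 - 51\right)^{2}\right) - 11622 = \left(-828 + \left(-83 - 51\right)^{2}\right) - 11622 = \left(-828 + \left(-134\right)^{2}\right) - 11622 = \left(-828 + 17956\right) - 11622 = 17128 - 11622 = 5506$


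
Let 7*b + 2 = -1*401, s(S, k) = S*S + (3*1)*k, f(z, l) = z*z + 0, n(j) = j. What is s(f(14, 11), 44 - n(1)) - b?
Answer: 270218/7 ≈ 38603.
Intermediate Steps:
f(z, l) = z² (f(z, l) = z² + 0 = z²)
s(S, k) = S² + 3*k
b = -403/7 (b = -2/7 + (-1*401)/7 = -2/7 + (⅐)*(-401) = -2/7 - 401/7 = -403/7 ≈ -57.571)
s(f(14, 11), 44 - n(1)) - b = ((14²)² + 3*(44 - 1*1)) - 1*(-403/7) = (196² + 3*(44 - 1)) + 403/7 = (38416 + 3*43) + 403/7 = (38416 + 129) + 403/7 = 38545 + 403/7 = 270218/7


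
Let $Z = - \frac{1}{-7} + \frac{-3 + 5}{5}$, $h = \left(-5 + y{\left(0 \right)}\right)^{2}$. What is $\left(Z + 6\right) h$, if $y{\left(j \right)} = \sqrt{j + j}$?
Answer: $\frac{1145}{7} \approx 163.57$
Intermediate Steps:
$y{\left(j \right)} = \sqrt{2} \sqrt{j}$ ($y{\left(j \right)} = \sqrt{2 j} = \sqrt{2} \sqrt{j}$)
$h = 25$ ($h = \left(-5 + \sqrt{2} \sqrt{0}\right)^{2} = \left(-5 + \sqrt{2} \cdot 0\right)^{2} = \left(-5 + 0\right)^{2} = \left(-5\right)^{2} = 25$)
$Z = \frac{19}{35}$ ($Z = \left(-1\right) \left(- \frac{1}{7}\right) + 2 \cdot \frac{1}{5} = \frac{1}{7} + \frac{2}{5} = \frac{19}{35} \approx 0.54286$)
$\left(Z + 6\right) h = \left(\frac{19}{35} + 6\right) 25 = \frac{229}{35} \cdot 25 = \frac{1145}{7}$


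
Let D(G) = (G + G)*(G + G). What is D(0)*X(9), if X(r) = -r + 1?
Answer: 0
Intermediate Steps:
X(r) = 1 - r
D(G) = 4*G**2 (D(G) = (2*G)*(2*G) = 4*G**2)
D(0)*X(9) = (4*0**2)*(1 - 1*9) = (4*0)*(1 - 9) = 0*(-8) = 0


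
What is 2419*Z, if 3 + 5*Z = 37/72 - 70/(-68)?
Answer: -4313077/6120 ≈ -704.75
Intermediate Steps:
Z = -1783/6120 (Z = -⅗ + (37/72 - 70/(-68))/5 = -⅗ + (37*(1/72) - 70*(-1/68))/5 = -⅗ + (37/72 + 35/34)/5 = -⅗ + (⅕)*(1889/1224) = -⅗ + 1889/6120 = -1783/6120 ≈ -0.29134)
2419*Z = 2419*(-1783/6120) = -4313077/6120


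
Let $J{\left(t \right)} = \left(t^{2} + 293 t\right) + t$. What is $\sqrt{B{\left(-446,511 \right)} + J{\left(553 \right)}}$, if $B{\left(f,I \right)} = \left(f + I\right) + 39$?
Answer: $3 \sqrt{52055} \approx 684.47$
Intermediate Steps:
$B{\left(f,I \right)} = 39 + I + f$ ($B{\left(f,I \right)} = \left(I + f\right) + 39 = 39 + I + f$)
$J{\left(t \right)} = t^{2} + 294 t$
$\sqrt{B{\left(-446,511 \right)} + J{\left(553 \right)}} = \sqrt{\left(39 + 511 - 446\right) + 553 \left(294 + 553\right)} = \sqrt{104 + 553 \cdot 847} = \sqrt{104 + 468391} = \sqrt{468495} = 3 \sqrt{52055}$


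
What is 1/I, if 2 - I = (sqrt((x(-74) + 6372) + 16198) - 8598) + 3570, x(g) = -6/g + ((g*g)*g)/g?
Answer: 37222/187019119 + sqrt(38395085)/935095595 ≈ 0.00020565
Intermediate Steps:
x(g) = g**2 - 6/g (x(g) = -6/g + (g**2*g)/g = -6/g + g**3/g = -6/g + g**2 = g**2 - 6/g)
I = 5030 - sqrt(38395085)/37 (I = 2 - ((sqrt(((-6 + (-74)**3)/(-74) + 6372) + 16198) - 8598) + 3570) = 2 - ((sqrt((-(-6 - 405224)/74 + 6372) + 16198) - 8598) + 3570) = 2 - ((sqrt((-1/74*(-405230) + 6372) + 16198) - 8598) + 3570) = 2 - ((sqrt((202615/37 + 6372) + 16198) - 8598) + 3570) = 2 - ((sqrt(438379/37 + 16198) - 8598) + 3570) = 2 - ((sqrt(1037705/37) - 8598) + 3570) = 2 - ((sqrt(38395085)/37 - 8598) + 3570) = 2 - ((-8598 + sqrt(38395085)/37) + 3570) = 2 - (-5028 + sqrt(38395085)/37) = 2 + (5028 - sqrt(38395085)/37) = 5030 - sqrt(38395085)/37 ≈ 4862.5)
1/I = 1/(5030 - sqrt(38395085)/37)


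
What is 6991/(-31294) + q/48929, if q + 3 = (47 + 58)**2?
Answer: 2859829/1531184126 ≈ 0.0018677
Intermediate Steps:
q = 11022 (q = -3 + (47 + 58)**2 = -3 + 105**2 = -3 + 11025 = 11022)
6991/(-31294) + q/48929 = 6991/(-31294) + 11022/48929 = 6991*(-1/31294) + 11022*(1/48929) = -6991/31294 + 11022/48929 = 2859829/1531184126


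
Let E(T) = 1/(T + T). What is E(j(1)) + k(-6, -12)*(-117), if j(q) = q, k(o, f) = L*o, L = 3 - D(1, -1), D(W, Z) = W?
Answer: 2809/2 ≈ 1404.5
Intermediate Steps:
L = 2 (L = 3 - 1*1 = 3 - 1 = 2)
k(o, f) = 2*o
E(T) = 1/(2*T)
E(j(1)) + k(-6, -12)*(-117) = (½)/1 + (2*(-6))*(-117) = (½)*1 - 12*(-117) = ½ + 1404 = 2809/2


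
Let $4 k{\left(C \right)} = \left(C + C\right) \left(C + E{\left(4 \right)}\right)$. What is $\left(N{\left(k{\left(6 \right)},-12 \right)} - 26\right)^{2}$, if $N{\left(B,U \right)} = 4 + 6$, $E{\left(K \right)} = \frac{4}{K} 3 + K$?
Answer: $256$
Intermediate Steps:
$E{\left(K \right)} = K + \frac{12}{K}$ ($E{\left(K \right)} = \frac{12}{K} + K = K + \frac{12}{K}$)
$k{\left(C \right)} = \frac{C \left(7 + C\right)}{2}$ ($k{\left(C \right)} = \frac{\left(C + C\right) \left(C + \left(4 + \frac{12}{4}\right)\right)}{4} = \frac{2 C \left(C + \left(4 + 12 \cdot \frac{1}{4}\right)\right)}{4} = \frac{2 C \left(C + \left(4 + 3\right)\right)}{4} = \frac{2 C \left(C + 7\right)}{4} = \frac{2 C \left(7 + C\right)}{4} = \frac{C \left(7 + C\right)}{2}$)
$N{\left(B,U \right)} = 10$
$\left(N{\left(k{\left(6 \right)},-12 \right)} - 26\right)^{2} = \left(10 - 26\right)^{2} = \left(-16\right)^{2} = 256$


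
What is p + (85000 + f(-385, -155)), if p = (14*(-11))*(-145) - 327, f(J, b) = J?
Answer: 106618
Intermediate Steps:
p = 22003 (p = -154*(-145) - 327 = 22330 - 327 = 22003)
p + (85000 + f(-385, -155)) = 22003 + (85000 - 385) = 22003 + 84615 = 106618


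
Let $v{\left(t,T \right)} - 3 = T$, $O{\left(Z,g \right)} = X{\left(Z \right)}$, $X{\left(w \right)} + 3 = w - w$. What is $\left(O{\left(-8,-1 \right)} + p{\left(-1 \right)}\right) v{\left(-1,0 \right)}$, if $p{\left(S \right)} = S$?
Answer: $-12$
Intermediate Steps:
$X{\left(w \right)} = -3$ ($X{\left(w \right)} = -3 + \left(w - w\right) = -3 + 0 = -3$)
$O{\left(Z,g \right)} = -3$
$v{\left(t,T \right)} = 3 + T$
$\left(O{\left(-8,-1 \right)} + p{\left(-1 \right)}\right) v{\left(-1,0 \right)} = \left(-3 - 1\right) \left(3 + 0\right) = \left(-4\right) 3 = -12$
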